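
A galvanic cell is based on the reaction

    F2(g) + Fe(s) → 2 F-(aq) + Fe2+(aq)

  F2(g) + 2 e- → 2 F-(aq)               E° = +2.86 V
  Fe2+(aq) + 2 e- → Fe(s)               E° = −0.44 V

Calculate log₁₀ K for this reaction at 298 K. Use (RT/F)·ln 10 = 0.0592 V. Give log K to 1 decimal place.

The F₂/F⁻ couple is reduced (cathode); E°cell = +2.86 − (−0.44) = +3.30 V with n = 2.
At equilibrium E = 0, so log K = nE°cell / 0.0592 = (2)(+3.30) / 0.0592 = 111.5.

log K = 111.5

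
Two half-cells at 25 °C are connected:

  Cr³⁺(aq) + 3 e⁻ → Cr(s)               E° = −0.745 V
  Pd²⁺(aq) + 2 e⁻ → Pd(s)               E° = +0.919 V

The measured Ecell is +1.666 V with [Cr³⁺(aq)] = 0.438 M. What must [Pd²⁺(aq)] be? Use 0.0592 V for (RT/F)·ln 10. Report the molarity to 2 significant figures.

With Pd²⁺/Pd at the cathode and Cr³⁺/Cr at the anode, E°cell = +0.919 − (−0.745) = +1.664 V (n = 6).
From the Nernst equation, log Q = n(E° − E)/0.0592 = 6·(+1.664 − (+1.666))/0.0592 = −0.203.
For 3 Pd²⁺(aq) + 2 Cr(s) → 3 Pd(s) + 2 Cr³⁺(aq), the reaction quotient is Q = [Cr³⁺(aq)]^2 / [Pd²⁺(aq)]^3.
Solving for the unknown gives log [Pd²⁺(aq)] = −0.171, so [Pd²⁺(aq)] ≈ 0.67 M.

0.67 M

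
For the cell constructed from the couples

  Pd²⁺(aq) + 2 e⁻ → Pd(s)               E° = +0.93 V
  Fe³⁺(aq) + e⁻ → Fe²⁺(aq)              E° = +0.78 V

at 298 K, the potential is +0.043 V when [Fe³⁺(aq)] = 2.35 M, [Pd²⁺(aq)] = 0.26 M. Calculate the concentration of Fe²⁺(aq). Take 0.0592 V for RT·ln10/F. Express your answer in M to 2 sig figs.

0.072 M

The Pd²⁺/Pd couple has the larger reduction potential, so it is the cathode: E°cell = +0.93 − (+0.78) = +0.15 V and n = 2.
From the Nernst equation, log Q = n(E° − E)/0.0592 = 2·(+0.15 − (+0.043))/0.0592 = 3.615.
For Pd²⁺(aq) + 2 Fe²⁺(aq) → Pd(s) + 2 Fe³⁺(aq), the reaction quotient is Q = [Fe³⁺(aq)]^2 / ([Pd²⁺(aq)]·[Fe²⁺(aq)]^2).
Substituting the known concentrations and solving, log [Fe²⁺(aq)] = −1.144 and [Fe²⁺(aq)] = 0.072 M.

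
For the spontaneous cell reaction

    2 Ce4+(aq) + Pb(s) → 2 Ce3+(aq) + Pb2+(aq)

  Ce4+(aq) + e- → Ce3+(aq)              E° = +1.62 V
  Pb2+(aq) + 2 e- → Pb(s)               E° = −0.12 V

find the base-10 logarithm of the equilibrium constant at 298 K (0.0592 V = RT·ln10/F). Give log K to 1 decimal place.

The Ce⁴⁺/Ce³⁺ couple is reduced (cathode); E°cell = +1.62 − (−0.12) = +1.74 V with n = 2.
At equilibrium E = 0, so log K = nE°cell / 0.0592 = (2)(+1.74) / 0.0592 = 58.8.

log K = 58.8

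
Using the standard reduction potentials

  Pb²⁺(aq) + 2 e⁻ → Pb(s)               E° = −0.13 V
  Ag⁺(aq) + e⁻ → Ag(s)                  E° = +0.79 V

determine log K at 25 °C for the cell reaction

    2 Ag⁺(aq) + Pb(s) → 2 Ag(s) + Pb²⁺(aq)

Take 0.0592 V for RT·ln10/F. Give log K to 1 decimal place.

log K = 31.1

The Ag⁺/Ag couple is reduced (cathode); E°cell = +0.79 − (−0.13) = +0.92 V with n = 2.
At equilibrium E = 0, so log K = nE°cell / 0.0592 = (2)(+0.92) / 0.0592 = 31.1.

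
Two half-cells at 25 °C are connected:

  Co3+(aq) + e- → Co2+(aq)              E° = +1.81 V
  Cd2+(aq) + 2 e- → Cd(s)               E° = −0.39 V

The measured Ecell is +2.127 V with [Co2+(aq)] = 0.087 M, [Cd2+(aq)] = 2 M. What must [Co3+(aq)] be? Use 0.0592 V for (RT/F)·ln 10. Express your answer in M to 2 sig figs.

Co³⁺/Co²⁺ is the cathode (higher E°); E°cell = +1.81 − (−0.39) = +2.20 V with n = 2.
From the Nernst equation, log Q = n(E° − E)/0.0592 = 2·(+2.20 − (+2.127))/0.0592 = 2.466.
Balancing electrons gives 2 Co3+(aq) + Cd(s) → 2 Co2+(aq) + Cd2+(aq); thus Q = ([Co2+(aq)]^2·[Cd2+(aq)]) / [Co3+(aq)]^2.
Isolating [Co3+(aq)] in Q = 10^{2.466} yields log [Co3+(aq)] = −2.143, i.e. 0.0072 M.

0.0072 M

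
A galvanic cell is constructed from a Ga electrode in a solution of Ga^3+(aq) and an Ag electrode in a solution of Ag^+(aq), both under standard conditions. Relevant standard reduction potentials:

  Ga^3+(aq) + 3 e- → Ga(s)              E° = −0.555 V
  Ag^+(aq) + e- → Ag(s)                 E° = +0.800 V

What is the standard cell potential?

+1.355 V

The Ag⁺/Ag couple has the higher E°, so Ag ion is reduced (cathode) and Ga is oxidized (anode).
E°cell = E°(cathode) − E°(anode) = +0.800 − (−0.555) = +1.355 V.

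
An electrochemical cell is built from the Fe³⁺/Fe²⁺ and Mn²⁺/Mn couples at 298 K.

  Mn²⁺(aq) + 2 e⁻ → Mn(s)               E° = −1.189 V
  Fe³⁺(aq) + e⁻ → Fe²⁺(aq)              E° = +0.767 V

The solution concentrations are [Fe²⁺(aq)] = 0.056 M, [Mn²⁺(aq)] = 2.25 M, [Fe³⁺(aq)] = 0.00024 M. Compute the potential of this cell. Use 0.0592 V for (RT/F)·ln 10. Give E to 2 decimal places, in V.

+1.81 V

The Fe³⁺/Fe²⁺ couple has the more positive E°, so it is the cathode; Mn²⁺/Mn is the anode.
E°cell = +0.767 − (−1.189) = +1.956 V, with n = 2 electrons transferred.
The balanced reaction is 2 Fe³⁺(aq) + Mn(s) → 2 Fe²⁺(aq) + Mn²⁺(aq), so Q = ([Fe²⁺(aq)]^2·[Mn²⁺(aq)]) / [Fe³⁺(aq)]^2 = 1.22×10^5 and log Q = 5.088.
By the Nernst equation, E = +1.956 − (0.0592/2)·(5.088) = +1.81 V.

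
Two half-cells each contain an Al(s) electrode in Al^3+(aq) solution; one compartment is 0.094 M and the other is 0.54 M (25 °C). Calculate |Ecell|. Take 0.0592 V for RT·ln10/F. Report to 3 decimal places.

For a concentration cell E°cell = 0, since both electrodes use the same couple.
The compartment with the higher Al^3+(aq) concentration (0.54 M) acts as the cathode; ions are reduced there and produced at the dilute (0.094 M) anode.
With n = 3, Ecell = −(0.0592/3)·log([dilute]/[conc]) = −(0.0592/3)·log(0.094/0.54) = +0.015 V.

0.015 V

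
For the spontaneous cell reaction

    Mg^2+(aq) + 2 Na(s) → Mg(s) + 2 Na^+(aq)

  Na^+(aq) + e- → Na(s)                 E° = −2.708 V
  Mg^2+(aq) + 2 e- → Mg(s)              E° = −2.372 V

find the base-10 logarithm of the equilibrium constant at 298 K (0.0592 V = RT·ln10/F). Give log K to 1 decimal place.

The Mg²⁺/Mg couple is reduced (cathode); E°cell = −2.372 − (−2.708) = +0.336 V with n = 2.
At equilibrium E = 0, so log K = nE°cell / 0.0592 = (2)(+0.336) / 0.0592 = 11.4.

log K = 11.4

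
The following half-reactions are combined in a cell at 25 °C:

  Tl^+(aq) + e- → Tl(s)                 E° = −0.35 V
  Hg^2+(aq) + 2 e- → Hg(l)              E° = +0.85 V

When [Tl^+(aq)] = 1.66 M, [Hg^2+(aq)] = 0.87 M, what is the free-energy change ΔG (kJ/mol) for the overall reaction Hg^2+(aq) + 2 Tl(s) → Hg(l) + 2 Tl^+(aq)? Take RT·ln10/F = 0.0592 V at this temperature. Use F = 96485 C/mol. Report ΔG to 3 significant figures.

The standard cell potential is +0.85 − (−0.35) = +1.20 V, with n = 2 electrons in the balanced equation.
The reaction quotient is [Tl^+(aq)]^2 / [Hg^2+(aq)] = 3.17; by Nernst, E = +1.20 − (0.0592/2)(0.501) = +1.1852 V.
ΔG = −nFE = −(2)(96485)(+1.1852) J/mol = −229 kJ/mol.

−229 kJ/mol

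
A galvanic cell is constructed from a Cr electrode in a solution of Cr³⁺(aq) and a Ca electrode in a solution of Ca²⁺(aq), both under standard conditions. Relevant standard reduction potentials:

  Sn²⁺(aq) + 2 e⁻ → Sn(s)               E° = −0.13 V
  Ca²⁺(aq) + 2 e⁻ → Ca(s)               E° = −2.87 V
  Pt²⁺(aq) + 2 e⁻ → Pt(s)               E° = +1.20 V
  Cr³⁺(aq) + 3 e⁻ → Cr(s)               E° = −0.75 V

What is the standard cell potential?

Of the two couples in this cell, the one with the more positive reduction potential is reduced at the cathode: here that is Cr³⁺/Cr (−0.75 V); Ca²⁺/Ca (−2.87 V) is the anode.
E°cell = E°(cathode) − E°(anode) = −0.75 − (−2.87) = +2.12 V.

+2.12 V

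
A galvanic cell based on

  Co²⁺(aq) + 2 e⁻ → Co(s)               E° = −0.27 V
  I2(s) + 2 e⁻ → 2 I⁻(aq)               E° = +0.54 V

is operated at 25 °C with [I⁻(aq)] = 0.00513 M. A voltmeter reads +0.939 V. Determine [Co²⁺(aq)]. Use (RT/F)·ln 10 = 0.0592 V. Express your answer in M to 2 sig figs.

With I₂/I⁻ at the cathode and Co²⁺/Co at the anode, E°cell = +0.54 − (−0.27) = +0.81 V (n = 2).
From the Nernst equation, log Q = n(E° − E)/0.0592 = 2·(+0.81 − (+0.939))/0.0592 = −4.358.
The balanced reaction is I2(s) + Co(s) → 2 I⁻(aq) + Co²⁺(aq), so Q = [I⁻(aq)]^2·[Co²⁺(aq)].
Isolating [Co²⁺(aq)] in Q = 10^{−4.358} yields log [Co²⁺(aq)] = 0.222, i.e. 1.7 M.

1.7 M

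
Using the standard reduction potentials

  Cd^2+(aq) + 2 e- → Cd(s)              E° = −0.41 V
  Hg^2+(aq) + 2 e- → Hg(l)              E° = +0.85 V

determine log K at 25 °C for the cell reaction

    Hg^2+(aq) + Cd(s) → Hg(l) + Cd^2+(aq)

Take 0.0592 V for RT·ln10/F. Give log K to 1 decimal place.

log K = 42.6

The Hg²⁺/Hg couple is reduced (cathode); E°cell = +0.85 − (−0.41) = +1.26 V with n = 2.
At equilibrium E = 0, so log K = nE°cell / 0.0592 = (2)(+1.26) / 0.0592 = 42.6.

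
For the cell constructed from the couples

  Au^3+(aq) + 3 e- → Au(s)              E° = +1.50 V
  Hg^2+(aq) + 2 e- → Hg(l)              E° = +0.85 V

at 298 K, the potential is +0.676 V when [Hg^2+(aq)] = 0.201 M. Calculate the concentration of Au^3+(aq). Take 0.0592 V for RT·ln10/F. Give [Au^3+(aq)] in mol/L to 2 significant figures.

1.9 M

The Au³⁺/Au couple has the larger reduction potential, so it is the cathode: E°cell = +1.50 − (+0.85) = +0.65 V and n = 6.
From the Nernst equation, log Q = n(E° − E)/0.0592 = 6·(+0.65 − (+0.676))/0.0592 = −2.635.
For 2 Au^3+(aq) + 3 Hg(l) → 2 Au(s) + 3 Hg^2+(aq), the reaction quotient is Q = [Hg^2+(aq)]^3 / [Au^3+(aq)]^2.
Isolating [Au^3+(aq)] in Q = 10^{−2.635} yields log [Au^3+(aq)] = 0.272, i.e. 1.9 M.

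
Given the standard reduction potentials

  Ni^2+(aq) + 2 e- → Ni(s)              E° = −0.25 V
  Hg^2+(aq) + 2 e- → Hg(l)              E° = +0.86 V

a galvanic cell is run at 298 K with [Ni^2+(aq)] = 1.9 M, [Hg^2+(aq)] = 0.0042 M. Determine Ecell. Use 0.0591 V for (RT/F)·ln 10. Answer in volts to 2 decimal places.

+1.03 V

Since E°(Hg²⁺/Hg) > E°(Ni²⁺/Ni), Hg²⁺/Hg serves as the cathode.
E°cell = E°cat − E°an = +0.86 − (−0.25) = +1.11 V; n = 2.
Balancing gives Hg^2+(aq) + Ni(s) → Hg(l) + Ni^2+(aq); hence Q = [Ni^2+(aq)] / [Hg^2+(aq)] = 452 (log Q = 2.656).
By the Nernst equation, E = +1.11 − (0.0591/2)·(2.656) = +1.03 V.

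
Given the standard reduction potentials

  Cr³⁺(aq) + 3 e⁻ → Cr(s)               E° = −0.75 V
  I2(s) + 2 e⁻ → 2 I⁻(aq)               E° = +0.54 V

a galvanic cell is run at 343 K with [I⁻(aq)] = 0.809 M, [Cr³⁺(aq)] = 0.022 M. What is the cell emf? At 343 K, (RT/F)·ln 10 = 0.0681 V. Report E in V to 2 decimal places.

+1.33 V

I₂/I⁻ is reduced (cathode, E° = +0.54 V) and Cr³⁺/Cr is oxidized (anode).
E°cell = +0.54 − (−0.75) = +1.29 V, with n = 6 electrons transferred.
The balanced reaction is 3 I2(s) + 2 Cr(s) → 6 I⁻(aq) + 2 Cr³⁺(aq), so Q = [I⁻(aq)]^6·[Cr³⁺(aq)]^2 = 0.000136 and log Q = −3.867.
E = E° − (0.0681/n)·log Q = +1.29 − (0.0681/6)(−3.867) = +1.33 V.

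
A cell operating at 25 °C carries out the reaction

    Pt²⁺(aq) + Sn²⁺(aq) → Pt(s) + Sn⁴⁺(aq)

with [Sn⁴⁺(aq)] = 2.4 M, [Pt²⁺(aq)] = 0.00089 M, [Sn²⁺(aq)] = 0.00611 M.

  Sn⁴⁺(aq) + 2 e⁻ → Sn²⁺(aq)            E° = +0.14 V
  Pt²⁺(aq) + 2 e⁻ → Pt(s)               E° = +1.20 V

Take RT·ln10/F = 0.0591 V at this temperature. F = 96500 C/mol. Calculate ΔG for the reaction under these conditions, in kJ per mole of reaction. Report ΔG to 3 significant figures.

With Pt²⁺/Pt reduced at the cathode, E°cell = +1.20 − (+0.14) = +1.06 V and n = 2.
Here Q = [Sn⁴⁺(aq)] / ([Pt²⁺(aq)]·[Sn²⁺(aq)]) = 4.41×10^5 (log Q = 5.645), giving E = +1.06 − (0.0591/2)·(5.645) = +0.8932 V.
ΔG = −nFE = −(2)(96500)(+0.8932) J/mol = −172 kJ/mol.

−172 kJ/mol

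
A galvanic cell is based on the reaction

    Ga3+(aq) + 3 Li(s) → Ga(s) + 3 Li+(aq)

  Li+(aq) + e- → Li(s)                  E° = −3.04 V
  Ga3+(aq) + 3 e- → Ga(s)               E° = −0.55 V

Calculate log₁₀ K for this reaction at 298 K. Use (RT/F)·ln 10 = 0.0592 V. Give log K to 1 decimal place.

The Ga³⁺/Ga couple is reduced (cathode); E°cell = −0.55 − (−3.04) = +2.49 V with n = 3.
At equilibrium E = 0, so log K = nE°cell / 0.0592 = (3)(+2.49) / 0.0592 = 126.2.

log K = 126.2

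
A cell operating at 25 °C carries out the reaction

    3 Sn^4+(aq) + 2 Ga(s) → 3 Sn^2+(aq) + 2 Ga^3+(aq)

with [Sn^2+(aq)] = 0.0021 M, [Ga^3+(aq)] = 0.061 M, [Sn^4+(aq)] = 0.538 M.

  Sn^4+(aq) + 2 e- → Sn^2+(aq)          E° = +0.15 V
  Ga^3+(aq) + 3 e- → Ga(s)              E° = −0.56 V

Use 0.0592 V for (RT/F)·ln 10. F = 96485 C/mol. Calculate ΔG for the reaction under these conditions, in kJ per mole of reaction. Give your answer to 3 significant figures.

−466 kJ/mol

The standard cell potential is +0.15 − (−0.56) = +0.71 V, with n = 6 electrons in the balanced equation.
Q = ([Sn^2+(aq)]^3·[Ga^3+(aq)]^2) / [Sn^4+(aq)]^3 = 2.21×10^−10, so log Q = −9.655 and E = +0.71 − (0.0592/6)(−9.655) = +0.8053 V.
Finally ΔG = −nFE = −(6)(96485 C/mol)(+0.8053 V) = −466 kJ/mol.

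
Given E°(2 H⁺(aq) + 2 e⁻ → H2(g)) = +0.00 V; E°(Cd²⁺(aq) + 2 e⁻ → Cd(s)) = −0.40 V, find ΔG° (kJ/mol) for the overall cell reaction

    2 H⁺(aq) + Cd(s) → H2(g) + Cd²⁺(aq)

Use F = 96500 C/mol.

−77.2 kJ/mol

In the reaction as written H⁺(aq) is reduced, so the 2H⁺/H₂ couple is the cathode and Cd²⁺/Cd is the anode.
E°cell = +0.00 − (−0.40) = +0.40 V; balancing electrons gives n = 2.
ΔG° = −nFE°cell = −(2)(96500)(+0.40) J/mol = −77.2 kJ/mol.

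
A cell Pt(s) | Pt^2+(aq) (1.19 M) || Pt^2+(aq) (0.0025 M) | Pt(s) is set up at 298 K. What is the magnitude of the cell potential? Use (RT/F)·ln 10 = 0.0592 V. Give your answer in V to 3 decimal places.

0.079 V

For a concentration cell E°cell = 0, since both electrodes use the same couple.
The compartment with the higher Pt^2+(aq) concentration (1.19 M) acts as the cathode; ions are reduced there and produced at the dilute (0.0025 M) anode.
With n = 2, Ecell = −(0.0592/2)·log([dilute]/[conc]) = −(0.0592/2)·log(0.0025/1.19) = +0.079 V.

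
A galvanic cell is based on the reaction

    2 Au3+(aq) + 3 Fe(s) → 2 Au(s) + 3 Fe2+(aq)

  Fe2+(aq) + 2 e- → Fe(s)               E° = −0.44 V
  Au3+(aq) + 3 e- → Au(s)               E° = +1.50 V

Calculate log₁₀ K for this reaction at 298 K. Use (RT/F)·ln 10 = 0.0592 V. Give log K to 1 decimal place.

The Au³⁺/Au couple is reduced (cathode); E°cell = +1.50 − (−0.44) = +1.94 V with n = 6.
At equilibrium E = 0, so log K = nE°cell / 0.0592 = (6)(+1.94) / 0.0592 = 196.6.

log K = 196.6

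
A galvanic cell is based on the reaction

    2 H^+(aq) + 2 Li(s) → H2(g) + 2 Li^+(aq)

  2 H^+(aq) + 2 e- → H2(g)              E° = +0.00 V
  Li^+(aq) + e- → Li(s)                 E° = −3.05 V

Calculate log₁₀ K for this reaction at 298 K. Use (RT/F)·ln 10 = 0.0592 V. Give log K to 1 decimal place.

log K = 103.0

The 2H⁺/H₂ couple is reduced (cathode); E°cell = +0.00 − (−3.05) = +3.05 V with n = 2.
At equilibrium E = 0, so log K = nE°cell / 0.0592 = (2)(+3.05) / 0.0592 = 103.0.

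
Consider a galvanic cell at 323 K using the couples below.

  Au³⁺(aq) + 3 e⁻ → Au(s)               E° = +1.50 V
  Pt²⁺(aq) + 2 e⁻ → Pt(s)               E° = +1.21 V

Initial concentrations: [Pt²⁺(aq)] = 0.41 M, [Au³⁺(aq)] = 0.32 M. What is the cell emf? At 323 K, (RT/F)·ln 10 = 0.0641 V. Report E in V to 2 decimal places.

The Au³⁺/Au couple has the more positive E°, so it is the cathode; Pt²⁺/Pt is the anode.
E°cell = +1.50 − (+1.21) = +0.29 V, with n = 6 electrons transferred.
The balanced reaction is 2 Au³⁺(aq) + 3 Pt(s) → 2 Au(s) + 3 Pt²⁺(aq), so Q = [Pt²⁺(aq)]^3 / [Au³⁺(aq)]^2 = 0.673 and log Q = −0.172.
E = E° − (0.0641/n)·log Q = +0.29 − (0.0641/6)(−0.172) = +0.29 V.

+0.29 V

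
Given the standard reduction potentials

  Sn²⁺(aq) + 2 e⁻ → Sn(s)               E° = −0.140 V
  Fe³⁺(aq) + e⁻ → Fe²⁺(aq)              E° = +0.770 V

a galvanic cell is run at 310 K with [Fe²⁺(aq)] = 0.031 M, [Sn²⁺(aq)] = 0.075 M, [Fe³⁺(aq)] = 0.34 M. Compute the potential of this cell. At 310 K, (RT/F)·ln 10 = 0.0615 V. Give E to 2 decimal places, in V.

Since E°(Fe³⁺/Fe²⁺) > E°(Sn²⁺/Sn), Fe³⁺/Fe²⁺ serves as the cathode.
E°cell = E°cat − E°an = +0.770 − (−0.140) = +0.910 V; n = 2.
Balancing gives 2 Fe³⁺(aq) + Sn(s) → 2 Fe²⁺(aq) + Sn²⁺(aq); hence Q = ([Fe²⁺(aq)]^2·[Sn²⁺(aq)]) / [Fe³⁺(aq)]^2 = 0.000623 (log Q = −3.205).
By the Nernst equation, E = +0.910 − (0.0615/2)·(−3.205) = +1.01 V.

+1.01 V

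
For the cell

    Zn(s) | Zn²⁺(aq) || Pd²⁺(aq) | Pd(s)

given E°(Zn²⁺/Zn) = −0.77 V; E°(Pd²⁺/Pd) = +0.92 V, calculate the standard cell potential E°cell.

+1.69 V

By convention the left-hand electrode in cell notation is the anode (oxidation) and the right-hand electrode is the cathode (reduction).
E°cell = E°(right) − E°(left) = +0.92 − (−0.77) = +1.69 V.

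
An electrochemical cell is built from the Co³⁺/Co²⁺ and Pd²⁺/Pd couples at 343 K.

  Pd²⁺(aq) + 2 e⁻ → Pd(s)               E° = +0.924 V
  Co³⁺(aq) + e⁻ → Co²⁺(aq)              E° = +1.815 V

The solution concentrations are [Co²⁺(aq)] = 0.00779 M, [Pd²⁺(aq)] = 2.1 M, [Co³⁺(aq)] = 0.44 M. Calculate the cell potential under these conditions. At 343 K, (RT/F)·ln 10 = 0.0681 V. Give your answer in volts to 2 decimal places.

Since E°(Co³⁺/Co²⁺) > E°(Pd²⁺/Pd), Co³⁺/Co²⁺ serves as the cathode.
E°cell = +1.815 − (+0.924) = +0.891 V, with n = 2 electrons transferred.
The balanced reaction is 2 Co³⁺(aq) + Pd(s) → 2 Co²⁺(aq) + Pd²⁺(aq), so Q = ([Co²⁺(aq)]^2·[Pd²⁺(aq)]) / [Co³⁺(aq)]^2 = 0.000658 and log Q = −3.182.
Applying E = E° − (RT ln10/nF)·log Q gives +0.891 − (0.0681/2)(−3.182) = +1.00 V.

+1.00 V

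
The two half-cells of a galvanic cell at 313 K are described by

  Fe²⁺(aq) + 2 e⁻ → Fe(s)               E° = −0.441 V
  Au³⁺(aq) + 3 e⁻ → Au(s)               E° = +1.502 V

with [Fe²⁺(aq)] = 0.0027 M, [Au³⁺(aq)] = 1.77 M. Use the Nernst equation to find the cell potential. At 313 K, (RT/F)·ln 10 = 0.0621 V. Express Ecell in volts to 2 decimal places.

Au³⁺/Au is reduced (cathode, E° = +1.502 V) and Fe²⁺/Fe is oxidized (anode).
E°cell = E°cat − E°an = +1.502 − (−0.441) = +1.943 V; n = 6.
The balanced reaction is 2 Au³⁺(aq) + 3 Fe(s) → 2 Au(s) + 3 Fe²⁺(aq), so Q = [Fe²⁺(aq)]^3 / [Au³⁺(aq)]^2 = 6.28×10^−9 and log Q = −8.202.
E = E° − (0.0621/n)·log Q = +1.943 − (0.0621/6)(−8.202) = +2.03 V.

+2.03 V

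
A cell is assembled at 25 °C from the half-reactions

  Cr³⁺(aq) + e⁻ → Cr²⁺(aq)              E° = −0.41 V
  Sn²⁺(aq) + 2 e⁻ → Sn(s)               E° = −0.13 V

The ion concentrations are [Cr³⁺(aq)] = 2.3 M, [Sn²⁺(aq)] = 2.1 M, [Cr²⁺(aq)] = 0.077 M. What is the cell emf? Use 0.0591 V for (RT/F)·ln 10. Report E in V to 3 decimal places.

+0.202 V

Since E°(Sn²⁺/Sn) > E°(Cr³⁺/Cr²⁺), Sn²⁺/Sn serves as the cathode.
E°cell = E°cat − E°an = −0.13 − (−0.41) = +0.28 V; n = 2.
For the overall reaction Sn²⁺(aq) + 2 Cr²⁺(aq) → Sn(s) + 2 Cr³⁺(aq), Q = [Cr³⁺(aq)]^2 / ([Sn²⁺(aq)]·[Cr²⁺(aq)]^2) = 425, giving log Q = 2.628.
Applying E = E° − (RT ln10/nF)·log Q gives +0.28 − (0.0591/2)(2.628) = +0.202 V.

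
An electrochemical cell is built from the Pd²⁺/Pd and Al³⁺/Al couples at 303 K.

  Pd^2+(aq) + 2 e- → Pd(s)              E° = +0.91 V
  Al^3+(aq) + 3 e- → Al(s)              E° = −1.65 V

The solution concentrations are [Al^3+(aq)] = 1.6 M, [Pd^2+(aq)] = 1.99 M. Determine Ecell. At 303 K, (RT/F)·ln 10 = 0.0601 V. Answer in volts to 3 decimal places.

Pd²⁺/Pd is reduced (cathode, E° = +0.91 V) and Al³⁺/Al is oxidized (anode).
E°cell = E°cat − E°an = +0.91 − (−1.65) = +2.56 V; n = 6.
The balanced reaction is 3 Pd^2+(aq) + 2 Al(s) → 3 Pd(s) + 2 Al^3+(aq), so Q = [Al^3+(aq)]^2 / [Pd^2+(aq)]^3 = 0.325 and log Q = −0.488.
By the Nernst equation, E = +2.56 − (0.0601/6)·(−0.488) = +2.565 V.

+2.565 V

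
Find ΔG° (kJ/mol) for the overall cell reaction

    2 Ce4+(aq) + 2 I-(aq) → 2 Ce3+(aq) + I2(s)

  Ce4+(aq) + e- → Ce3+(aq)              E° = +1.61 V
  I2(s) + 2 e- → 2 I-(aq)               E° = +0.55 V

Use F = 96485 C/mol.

−205 kJ/mol

In the reaction as written Ce4+(aq) is reduced, so the Ce⁴⁺/Ce³⁺ couple is the cathode and I₂/I⁻ is the anode.
E°cell = +1.61 − (+0.55) = +1.06 V; balancing electrons gives n = 2.
ΔG° = −nFE°cell = −(2)(96485)(+1.06) J/mol = −205 kJ/mol.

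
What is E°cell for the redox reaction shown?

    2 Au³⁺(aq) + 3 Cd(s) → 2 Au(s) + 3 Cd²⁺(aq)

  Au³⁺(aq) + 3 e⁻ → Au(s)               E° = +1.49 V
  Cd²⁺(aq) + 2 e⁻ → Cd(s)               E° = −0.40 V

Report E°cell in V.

+1.89 V

Au³⁺(aq) gains electrons, so the Au³⁺/Au couple is the cathode; the Cd²⁺/Cd couple is the anode.
E°cell = E°(cathode) − E°(anode) = +1.49 − (−0.40) = +1.89 V.
The positive value indicates the reaction is spontaneous as written.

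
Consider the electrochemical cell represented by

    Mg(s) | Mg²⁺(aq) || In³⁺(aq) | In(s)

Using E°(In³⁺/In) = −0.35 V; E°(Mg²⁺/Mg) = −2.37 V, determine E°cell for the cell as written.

+2.02 V

By convention the left-hand electrode in cell notation is the anode (oxidation) and the right-hand electrode is the cathode (reduction).
E°cell = E°(right) − E°(left) = −0.35 − (−2.37) = +2.02 V.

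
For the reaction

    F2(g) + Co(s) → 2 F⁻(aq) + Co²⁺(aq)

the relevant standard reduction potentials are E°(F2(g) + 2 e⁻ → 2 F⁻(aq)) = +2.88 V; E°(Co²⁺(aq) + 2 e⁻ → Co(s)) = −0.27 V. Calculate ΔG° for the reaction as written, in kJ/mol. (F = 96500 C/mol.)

−608 kJ/mol

In the reaction as written F2(g) is reduced, so the F₂/F⁻ couple is the cathode and Co²⁺/Co is the anode.
E°cell = +2.88 − (−0.27) = +3.15 V; balancing electrons gives n = 2.
ΔG° = −nFE°cell = −(2)(96500)(+3.15) J/mol = −608 kJ/mol.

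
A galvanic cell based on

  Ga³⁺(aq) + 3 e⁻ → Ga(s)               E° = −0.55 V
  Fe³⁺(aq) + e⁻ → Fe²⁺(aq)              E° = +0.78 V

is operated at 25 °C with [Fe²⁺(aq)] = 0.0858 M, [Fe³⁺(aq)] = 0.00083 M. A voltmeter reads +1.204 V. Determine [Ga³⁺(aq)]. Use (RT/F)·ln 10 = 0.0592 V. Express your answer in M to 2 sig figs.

2.2 M

Fe³⁺/Fe²⁺ is the cathode (higher E°); E°cell = +0.78 − (−0.55) = +1.33 V with n = 3.
Rearranging E = E° − (0.0592/n)·log Q gives log Q = 3(+1.33 − (+1.204))/0.0592 = 6.385.
The balanced reaction is 3 Fe³⁺(aq) + Ga(s) → 3 Fe²⁺(aq) + Ga³⁺(aq), so Q = ([Fe²⁺(aq)]^3·[Ga³⁺(aq)]) / [Fe³⁺(aq)]^3.
Solving for the unknown gives log [Ga³⁺(aq)] = 0.342, so [Ga³⁺(aq)] ≈ 2.2 M.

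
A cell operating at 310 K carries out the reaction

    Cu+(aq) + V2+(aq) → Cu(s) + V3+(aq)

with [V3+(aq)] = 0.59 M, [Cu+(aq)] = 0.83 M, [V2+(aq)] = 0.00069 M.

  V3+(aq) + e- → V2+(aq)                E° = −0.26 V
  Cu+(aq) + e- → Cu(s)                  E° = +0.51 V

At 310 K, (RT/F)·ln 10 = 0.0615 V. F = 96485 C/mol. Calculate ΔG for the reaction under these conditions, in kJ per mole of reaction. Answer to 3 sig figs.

−56.4 kJ/mol

E°cell = +0.51 − (−0.26) = +0.77 V; the balanced reaction transfers n = 1 electron.
The reaction quotient is [V3+(aq)] / ([Cu+(aq)]·[V2+(aq)]) = 1.03×10^3; by Nernst, E = +0.77 − (0.0615/1)(3.013) = +0.5847 V.
Then ΔG = −nFE = −1 × 96485 × +0.5847 J/mol = −56.4 kJ/mol.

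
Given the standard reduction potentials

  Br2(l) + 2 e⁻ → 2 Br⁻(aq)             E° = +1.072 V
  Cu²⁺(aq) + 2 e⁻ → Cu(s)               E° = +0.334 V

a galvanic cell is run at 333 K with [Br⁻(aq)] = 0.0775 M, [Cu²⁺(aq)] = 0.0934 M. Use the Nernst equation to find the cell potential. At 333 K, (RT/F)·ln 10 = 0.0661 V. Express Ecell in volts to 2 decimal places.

+0.85 V

The Br₂/Br⁻ couple has the more positive E°, so it is the cathode; Cu²⁺/Cu is the anode.
E°cell = E°cat − E°an = +1.072 − (+0.334) = +0.738 V; n = 2.
The balanced reaction is Br2(l) + Cu(s) → 2 Br⁻(aq) + Cu²⁺(aq), so Q = [Br⁻(aq)]^2·[Cu²⁺(aq)] = 0.000561 and log Q = −3.251.
By the Nernst equation, E = +0.738 − (0.0661/2)·(−3.251) = +0.85 V.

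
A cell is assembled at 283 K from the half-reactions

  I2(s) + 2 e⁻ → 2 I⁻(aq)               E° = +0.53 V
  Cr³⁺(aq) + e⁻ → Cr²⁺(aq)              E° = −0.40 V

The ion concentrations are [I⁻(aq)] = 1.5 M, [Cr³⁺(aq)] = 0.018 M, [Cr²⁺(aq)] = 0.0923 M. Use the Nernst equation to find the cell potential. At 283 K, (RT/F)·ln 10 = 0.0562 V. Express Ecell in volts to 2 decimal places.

+0.96 V

I₂/I⁻ is reduced (cathode, E° = +0.53 V) and Cr³⁺/Cr²⁺ is oxidized (anode).
E°cell = +0.53 − (−0.40) = +0.93 V, with n = 2 electrons transferred.
Balancing gives I2(s) + 2 Cr²⁺(aq) → 2 I⁻(aq) + 2 Cr³⁺(aq); hence Q = ([I⁻(aq)]^2·[Cr³⁺(aq)]^2) / [Cr²⁺(aq)]^2 = 0.0856 (log Q = −1.068).
By the Nernst equation, E = +0.93 − (0.0562/2)·(−1.068) = +0.96 V.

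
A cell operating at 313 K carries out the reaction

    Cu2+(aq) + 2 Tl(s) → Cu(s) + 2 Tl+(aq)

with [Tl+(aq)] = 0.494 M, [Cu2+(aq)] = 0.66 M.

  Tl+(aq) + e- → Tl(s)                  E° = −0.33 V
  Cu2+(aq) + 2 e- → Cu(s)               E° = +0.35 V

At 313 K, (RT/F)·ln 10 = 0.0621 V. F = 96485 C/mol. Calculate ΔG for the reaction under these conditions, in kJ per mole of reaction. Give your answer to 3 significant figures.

With Cu²⁺/Cu reduced at the cathode, E°cell = +0.35 − (−0.33) = +0.68 V and n = 2.
The reaction quotient is [Tl+(aq)]^2 / [Cu2+(aq)] = 0.37; by Nernst, E = +0.68 − (0.0621/2)(−0.432) = +0.6934 V.
Then ΔG = −nFE = −2 × 96485 × +0.6934 J/mol = −134 kJ/mol.

−134 kJ/mol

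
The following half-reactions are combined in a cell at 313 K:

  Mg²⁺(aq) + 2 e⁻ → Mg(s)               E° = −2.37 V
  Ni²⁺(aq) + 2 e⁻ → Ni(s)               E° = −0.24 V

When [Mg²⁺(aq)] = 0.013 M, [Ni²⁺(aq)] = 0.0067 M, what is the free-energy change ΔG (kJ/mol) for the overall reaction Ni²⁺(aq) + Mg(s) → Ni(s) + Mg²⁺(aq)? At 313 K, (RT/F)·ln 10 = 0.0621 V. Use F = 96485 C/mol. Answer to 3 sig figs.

−409 kJ/mol

E°cell = −0.24 − (−2.37) = +2.13 V; the balanced reaction transfers n = 2 electrons.
The reaction quotient is [Mg²⁺(aq)] / [Ni²⁺(aq)] = 1.94; by Nernst, E = +2.13 − (0.0621/2)(0.288) = +2.1211 V.
Then ΔG = −nFE = −2 × 96485 × +2.1211 J/mol = −409 kJ/mol.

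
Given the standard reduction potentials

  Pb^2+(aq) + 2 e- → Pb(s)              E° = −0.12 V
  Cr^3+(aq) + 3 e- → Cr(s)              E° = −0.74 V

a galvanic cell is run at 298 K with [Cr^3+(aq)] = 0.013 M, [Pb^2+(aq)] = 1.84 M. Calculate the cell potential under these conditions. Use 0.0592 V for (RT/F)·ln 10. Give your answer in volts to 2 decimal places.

Since E°(Pb²⁺/Pb) > E°(Cr³⁺/Cr), Pb²⁺/Pb serves as the cathode.
E°cell = −0.12 − (−0.74) = +0.62 V, with n = 6 electrons transferred.
The balanced reaction is 3 Pb^2+(aq) + 2 Cr(s) → 3 Pb(s) + 2 Cr^3+(aq), so Q = [Cr^3+(aq)]^2 / [Pb^2+(aq)]^3 = 2.71×10^−5 and log Q = −4.567.
By the Nernst equation, E = +0.62 − (0.0592/6)·(−4.567) = +0.67 V.

+0.67 V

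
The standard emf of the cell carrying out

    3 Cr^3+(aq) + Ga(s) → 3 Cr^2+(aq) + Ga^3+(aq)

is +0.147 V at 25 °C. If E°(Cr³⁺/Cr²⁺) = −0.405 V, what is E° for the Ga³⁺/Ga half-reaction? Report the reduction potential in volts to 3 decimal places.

−0.552 V

In the reaction as written the Cr³⁺/Cr²⁺ couple is reduced (cathode) and Ga³⁺/Ga is oxidized (anode), so E°cell = E°(Cr³⁺/Cr²⁺) − E°(Ga³⁺/Ga).
E°(Ga³⁺/Ga) = E°(cathode) − E°cell = −0.405 − (+0.147) = −0.552 V.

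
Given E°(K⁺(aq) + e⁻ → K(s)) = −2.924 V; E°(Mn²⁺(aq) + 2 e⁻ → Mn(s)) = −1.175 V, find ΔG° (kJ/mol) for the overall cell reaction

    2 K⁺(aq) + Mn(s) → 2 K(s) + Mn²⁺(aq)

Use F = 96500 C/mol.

In the reaction as written K⁺(aq) is reduced, so the K⁺/K couple is the cathode and Mn²⁺/Mn is the anode.
E°cell = −2.924 − (−1.175) = −1.749 V; balancing electrons gives n = 2.
ΔG° = −nFE°cell = −(2)(96500)(−1.749) J/mol = +338 kJ/mol.

+338 kJ/mol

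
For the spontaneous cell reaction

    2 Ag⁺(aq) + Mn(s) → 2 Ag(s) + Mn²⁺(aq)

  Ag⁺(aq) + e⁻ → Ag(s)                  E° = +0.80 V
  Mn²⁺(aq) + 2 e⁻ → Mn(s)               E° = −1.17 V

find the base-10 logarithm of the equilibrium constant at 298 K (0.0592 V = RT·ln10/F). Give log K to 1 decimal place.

The Ag⁺/Ag couple is reduced (cathode); E°cell = +0.80 − (−1.17) = +1.97 V with n = 2.
At equilibrium E = 0, so log K = nE°cell / 0.0592 = (2)(+1.97) / 0.0592 = 66.6.

log K = 66.6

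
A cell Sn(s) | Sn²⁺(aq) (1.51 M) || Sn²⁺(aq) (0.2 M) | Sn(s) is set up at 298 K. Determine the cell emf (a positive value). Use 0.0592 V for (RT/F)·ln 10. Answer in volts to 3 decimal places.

0.026 V

For a concentration cell E°cell = 0, since both electrodes use the same couple.
The compartment with the higher Sn²⁺(aq) concentration (1.51 M) acts as the cathode; ions are reduced there and produced at the dilute (0.2 M) anode.
With n = 2, Ecell = −(0.0592/2)·log([dilute]/[conc]) = −(0.0592/2)·log(0.2/1.51) = +0.026 V.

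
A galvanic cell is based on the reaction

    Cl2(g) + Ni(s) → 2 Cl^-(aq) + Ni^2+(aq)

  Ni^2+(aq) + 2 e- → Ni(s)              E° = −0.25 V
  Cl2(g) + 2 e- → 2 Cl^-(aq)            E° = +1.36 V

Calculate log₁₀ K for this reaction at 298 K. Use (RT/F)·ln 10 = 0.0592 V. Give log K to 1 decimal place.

log K = 54.4

The Cl₂/Cl⁻ couple is reduced (cathode); E°cell = +1.36 − (−0.25) = +1.61 V with n = 2.
At equilibrium E = 0, so log K = nE°cell / 0.0592 = (2)(+1.61) / 0.0592 = 54.4.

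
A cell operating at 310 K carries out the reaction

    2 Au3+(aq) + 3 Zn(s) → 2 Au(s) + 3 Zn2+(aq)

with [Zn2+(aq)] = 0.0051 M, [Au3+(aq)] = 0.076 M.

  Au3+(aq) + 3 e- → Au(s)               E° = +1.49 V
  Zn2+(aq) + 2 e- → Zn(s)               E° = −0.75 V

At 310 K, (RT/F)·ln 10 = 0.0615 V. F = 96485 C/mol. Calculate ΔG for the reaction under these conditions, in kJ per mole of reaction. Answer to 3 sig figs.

−1320 kJ/mol

E°cell = +1.49 − (−0.75) = +2.24 V; the balanced reaction transfers n = 6 electrons.
The reaction quotient is [Zn2+(aq)]^3 / [Au3+(aq)]^2 = 2.3×10^−5; by Nernst, E = +2.24 − (0.0615/6)(−4.639) = +2.2875 V.
ΔG = −nFE = −(6)(96485)(+2.2875) J/mol = −1320 kJ/mol.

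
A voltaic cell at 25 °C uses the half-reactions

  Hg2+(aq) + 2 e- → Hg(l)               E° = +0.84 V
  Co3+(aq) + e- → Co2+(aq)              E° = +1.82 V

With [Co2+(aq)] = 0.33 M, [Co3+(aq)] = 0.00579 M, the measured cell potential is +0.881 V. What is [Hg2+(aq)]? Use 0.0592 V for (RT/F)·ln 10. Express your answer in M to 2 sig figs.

0.68 M

The Co³⁺/Co²⁺ couple has the larger reduction potential, so it is the cathode: E°cell = +1.82 − (+0.84) = +0.98 V and n = 2.
From the Nernst equation, log Q = n(E° − E)/0.0592 = 2·(+0.98 − (+0.881))/0.0592 = 3.345.
Balancing electrons gives 2 Co3+(aq) + Hg(l) → 2 Co2+(aq) + Hg2+(aq); thus Q = ([Co2+(aq)]^2·[Hg2+(aq)]) / [Co3+(aq)]^2.
Solving for the unknown gives log [Hg2+(aq)] = −0.167, so [Hg2+(aq)] ≈ 0.68 M.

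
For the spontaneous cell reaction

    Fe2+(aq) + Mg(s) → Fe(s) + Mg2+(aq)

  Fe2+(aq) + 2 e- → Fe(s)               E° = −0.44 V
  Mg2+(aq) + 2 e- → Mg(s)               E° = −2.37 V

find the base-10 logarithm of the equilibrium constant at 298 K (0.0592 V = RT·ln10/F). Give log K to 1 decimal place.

The Fe²⁺/Fe couple is reduced (cathode); E°cell = −0.44 − (−2.37) = +1.93 V with n = 2.
At equilibrium E = 0, so log K = nE°cell / 0.0592 = (2)(+1.93) / 0.0592 = 65.2.

log K = 65.2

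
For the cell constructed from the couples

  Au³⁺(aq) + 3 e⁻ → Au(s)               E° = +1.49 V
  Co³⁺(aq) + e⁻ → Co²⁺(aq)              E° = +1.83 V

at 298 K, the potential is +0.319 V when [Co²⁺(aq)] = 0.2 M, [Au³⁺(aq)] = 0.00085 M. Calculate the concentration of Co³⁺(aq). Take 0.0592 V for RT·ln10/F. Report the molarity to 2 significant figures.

0.0084 M

The Co³⁺/Co²⁺ couple has the larger reduction potential, so it is the cathode: E°cell = +1.83 − (+1.49) = +0.34 V and n = 3.
Since E = E° − (0.0592/n)·log Q, log Q = n(E° − E)/0.0592 = 1.064.
Balancing electrons gives 3 Co³⁺(aq) + Au(s) → 3 Co²⁺(aq) + Au³⁺(aq); thus Q = ([Co²⁺(aq)]^3·[Au³⁺(aq)]) / [Co³⁺(aq)]^3.
Solving for the unknown gives log [Co³⁺(aq)] = −2.077, so [Co³⁺(aq)] ≈ 0.0084 M.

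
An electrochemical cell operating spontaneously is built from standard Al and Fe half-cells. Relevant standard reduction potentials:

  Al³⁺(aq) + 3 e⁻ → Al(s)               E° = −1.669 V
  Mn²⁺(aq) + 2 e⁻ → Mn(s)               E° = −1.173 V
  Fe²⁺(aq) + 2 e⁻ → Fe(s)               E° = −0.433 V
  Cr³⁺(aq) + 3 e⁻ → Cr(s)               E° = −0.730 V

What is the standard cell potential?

Of the two couples in this cell, the one with the more positive reduction potential is reduced at the cathode: here that is Fe²⁺/Fe (−0.433 V); Al³⁺/Al (−1.669 V) is the anode.
E°cell = E°(cathode) − E°(anode) = −0.433 − (−1.669) = +1.236 V.

+1.236 V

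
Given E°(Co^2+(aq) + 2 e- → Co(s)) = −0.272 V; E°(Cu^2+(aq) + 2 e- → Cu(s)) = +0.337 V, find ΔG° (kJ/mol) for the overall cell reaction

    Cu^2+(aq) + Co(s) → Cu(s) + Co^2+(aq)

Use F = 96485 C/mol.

−118 kJ/mol

In the reaction as written Cu^2+(aq) is reduced, so the Cu²⁺/Cu couple is the cathode and Co²⁺/Co is the anode.
E°cell = +0.337 − (−0.272) = +0.609 V; balancing electrons gives n = 2.
ΔG° = −nFE°cell = −(2)(96485)(+0.609) J/mol = −118 kJ/mol.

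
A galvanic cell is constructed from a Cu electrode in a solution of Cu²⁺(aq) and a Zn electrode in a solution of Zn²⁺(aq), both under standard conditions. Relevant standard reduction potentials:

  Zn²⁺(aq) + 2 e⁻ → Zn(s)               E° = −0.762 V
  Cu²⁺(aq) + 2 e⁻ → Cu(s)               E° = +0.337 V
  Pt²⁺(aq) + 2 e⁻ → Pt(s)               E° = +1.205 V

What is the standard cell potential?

Of the two couples in this cell, the one with the more positive reduction potential is reduced at the cathode: here that is Cu²⁺/Cu (+0.337 V); Zn²⁺/Zn (−0.762 V) is the anode.
E°cell = E°(cathode) − E°(anode) = +0.337 − (−0.762) = +1.099 V.

+1.099 V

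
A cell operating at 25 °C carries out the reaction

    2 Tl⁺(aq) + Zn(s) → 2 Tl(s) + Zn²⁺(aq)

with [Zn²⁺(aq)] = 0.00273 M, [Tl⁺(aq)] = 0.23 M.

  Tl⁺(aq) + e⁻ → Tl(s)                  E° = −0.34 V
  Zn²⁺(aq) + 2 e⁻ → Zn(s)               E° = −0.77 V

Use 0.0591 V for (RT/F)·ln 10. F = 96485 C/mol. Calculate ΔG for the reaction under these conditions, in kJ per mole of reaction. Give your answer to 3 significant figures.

−90.3 kJ/mol

With Tl⁺/Tl reduced at the cathode, E°cell = −0.34 − (−0.77) = +0.43 V and n = 2.
The reaction quotient is [Zn²⁺(aq)] / [Tl⁺(aq)]^2 = 0.0516; by Nernst, E = +0.43 − (0.0591/2)(−1.287) = +0.4680 V.
ΔG = −nFE = −(2)(96485)(+0.4680) J/mol = −90.3 kJ/mol.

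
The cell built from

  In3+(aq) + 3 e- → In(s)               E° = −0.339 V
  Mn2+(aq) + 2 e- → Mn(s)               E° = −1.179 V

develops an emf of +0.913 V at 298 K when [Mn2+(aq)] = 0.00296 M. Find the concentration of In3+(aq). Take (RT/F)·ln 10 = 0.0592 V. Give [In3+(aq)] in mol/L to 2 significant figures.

0.81 M

In³⁺/In is the cathode (higher E°); E°cell = −0.339 − (−1.179) = +0.840 V with n = 6.
From the Nernst equation, log Q = n(E° − E)/0.0592 = 6·(+0.840 − (+0.913))/0.0592 = −7.399.
The balanced reaction is 2 In3+(aq) + 3 Mn(s) → 2 In(s) + 3 Mn2+(aq), so Q = [Mn2+(aq)]^3 / [In3+(aq)]^2.
Substituting the known concentrations and solving, log [In3+(aq)] = −0.094 and [In3+(aq)] = 0.81 M.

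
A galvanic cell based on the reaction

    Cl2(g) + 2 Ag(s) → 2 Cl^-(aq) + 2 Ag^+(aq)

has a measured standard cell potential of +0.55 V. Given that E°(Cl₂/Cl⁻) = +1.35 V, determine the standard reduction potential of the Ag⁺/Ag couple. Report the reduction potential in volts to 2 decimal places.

In the reaction as written the Cl₂/Cl⁻ couple is reduced (cathode) and Ag⁺/Ag is oxidized (anode), so E°cell = E°(Cl₂/Cl⁻) − E°(Ag⁺/Ag).
E°(Ag⁺/Ag) = E°(cathode) − E°cell = +1.35 − (+0.55) = +0.80 V.

+0.80 V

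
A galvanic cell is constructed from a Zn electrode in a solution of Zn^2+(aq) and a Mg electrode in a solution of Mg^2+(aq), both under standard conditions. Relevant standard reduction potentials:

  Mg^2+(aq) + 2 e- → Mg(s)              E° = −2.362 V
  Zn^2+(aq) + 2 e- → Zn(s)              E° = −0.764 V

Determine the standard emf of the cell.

+1.598 V

Of the two couples in this cell, the one with the more positive reduction potential is reduced at the cathode: here that is Zn²⁺/Zn (−0.764 V); Mg²⁺/Mg (−2.362 V) is the anode.
E°cell = E°(cathode) − E°(anode) = −0.764 − (−2.362) = +1.598 V.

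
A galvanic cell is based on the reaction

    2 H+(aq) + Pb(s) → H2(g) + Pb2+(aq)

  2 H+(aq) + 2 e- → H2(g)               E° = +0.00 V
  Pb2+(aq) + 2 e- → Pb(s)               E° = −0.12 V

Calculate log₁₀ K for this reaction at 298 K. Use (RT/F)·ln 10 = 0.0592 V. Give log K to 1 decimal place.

log K = 4.1

The 2H⁺/H₂ couple is reduced (cathode); E°cell = +0.00 − (−0.12) = +0.12 V with n = 2.
At equilibrium E = 0, so log K = nE°cell / 0.0592 = (2)(+0.12) / 0.0592 = 4.1.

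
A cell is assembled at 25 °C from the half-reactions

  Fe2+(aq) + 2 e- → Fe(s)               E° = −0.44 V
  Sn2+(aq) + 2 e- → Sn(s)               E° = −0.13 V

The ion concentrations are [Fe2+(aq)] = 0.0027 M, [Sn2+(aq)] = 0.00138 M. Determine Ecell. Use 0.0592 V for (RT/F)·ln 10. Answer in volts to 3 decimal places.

The Sn²⁺/Sn couple has the more positive E°, so it is the cathode; Fe²⁺/Fe is the anode.
The standard potential is −0.13 − (−0.44) = +0.31 V and the balanced reaction transfers n = 2 electrons.
The balanced reaction is Sn2+(aq) + Fe(s) → Sn(s) + Fe2+(aq), so Q = [Fe2+(aq)] / [Sn2+(aq)] = 1.96 and log Q = 0.291.
By the Nernst equation, E = +0.31 − (0.0592/2)·(0.291) = +0.301 V.

+0.301 V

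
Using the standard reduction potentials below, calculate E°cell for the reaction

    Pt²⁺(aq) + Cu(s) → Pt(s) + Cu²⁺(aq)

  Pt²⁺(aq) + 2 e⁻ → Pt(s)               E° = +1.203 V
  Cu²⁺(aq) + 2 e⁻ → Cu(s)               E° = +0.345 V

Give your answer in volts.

Pt²⁺(aq) gains electrons, so the Pt²⁺/Pt couple is the cathode; the Cu²⁺/Cu couple is the anode.
E°cell = E°(cathode) − E°(anode) = +1.203 − (+0.345) = +0.858 V.
The positive value indicates the reaction is spontaneous as written.

+0.858 V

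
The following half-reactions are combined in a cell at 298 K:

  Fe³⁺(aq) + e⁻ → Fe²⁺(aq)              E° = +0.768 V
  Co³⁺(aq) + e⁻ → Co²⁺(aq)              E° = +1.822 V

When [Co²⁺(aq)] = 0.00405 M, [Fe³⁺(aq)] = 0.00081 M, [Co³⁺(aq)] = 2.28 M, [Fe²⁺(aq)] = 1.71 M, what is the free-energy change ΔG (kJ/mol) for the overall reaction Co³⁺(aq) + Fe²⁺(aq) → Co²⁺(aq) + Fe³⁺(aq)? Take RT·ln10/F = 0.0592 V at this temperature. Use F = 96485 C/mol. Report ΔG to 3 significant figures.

The standard cell potential is +1.822 − (+0.768) = +1.054 V, with n = 1 electron in the balanced equation.
Here Q = ([Co²⁺(aq)]·[Fe³⁺(aq)]) / ([Co³⁺(aq)]·[Fe²⁺(aq)]) = 8.41×10^−7 (log Q = −6.075), giving E = +1.054 − (0.0592/1)·(−6.075) = +1.4136 V.
Then ΔG = −nFE = −1 × 96485 × +1.4136 J/mol = −136 kJ/mol.

−136 kJ/mol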